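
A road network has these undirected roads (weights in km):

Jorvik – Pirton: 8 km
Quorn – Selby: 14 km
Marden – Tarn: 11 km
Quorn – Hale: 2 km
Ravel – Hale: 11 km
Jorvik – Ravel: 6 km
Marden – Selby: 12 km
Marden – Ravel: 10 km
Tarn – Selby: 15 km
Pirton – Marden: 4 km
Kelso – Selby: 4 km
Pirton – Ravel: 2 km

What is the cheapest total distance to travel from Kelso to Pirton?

Candidate routes:
Kelso → Selby → Marden → Ravel → Pirton: 4+12+10+2 = 28
Kelso → Selby → Marden → Pirton: 4+12+4 = 20
Kelso → Selby → Quorn → Hale → Ravel → Pirton: 4+14+2+11+2 = 33
Cheapest is Kelso → Selby → Marden → Pirton at 20 km.

20 km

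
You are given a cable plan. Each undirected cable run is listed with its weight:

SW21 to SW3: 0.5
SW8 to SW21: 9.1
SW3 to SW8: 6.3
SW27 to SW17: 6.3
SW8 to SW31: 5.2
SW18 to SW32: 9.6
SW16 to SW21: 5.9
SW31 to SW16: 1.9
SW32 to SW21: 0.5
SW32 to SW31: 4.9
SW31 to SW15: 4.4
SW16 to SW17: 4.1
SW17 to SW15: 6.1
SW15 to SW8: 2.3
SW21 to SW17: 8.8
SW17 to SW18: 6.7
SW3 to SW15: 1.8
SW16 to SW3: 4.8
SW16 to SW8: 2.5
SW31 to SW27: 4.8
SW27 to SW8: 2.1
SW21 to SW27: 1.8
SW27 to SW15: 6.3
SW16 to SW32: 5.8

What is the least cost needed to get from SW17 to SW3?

7.9

Compare a few routes:
SW17 - SW15 - SW3: 6.1+1.8 = 7.9
SW17 - SW27 - SW21 - SW3: 6.3+1.8+0.5 = 8.6
SW17 - SW21 - SW3: 8.8+0.5 = 9.3
SW17 - SW16 - SW3: 4.1+4.8 = 8.9
Cheapest is SW17 - SW15 - SW3 at 7.9.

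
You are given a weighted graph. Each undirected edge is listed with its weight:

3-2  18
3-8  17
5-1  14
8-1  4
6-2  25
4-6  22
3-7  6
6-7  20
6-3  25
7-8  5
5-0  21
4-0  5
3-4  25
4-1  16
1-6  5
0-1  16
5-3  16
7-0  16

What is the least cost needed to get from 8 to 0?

Compare a few routes:
8 → 1 → 0: 4+16 = 20
8 → 1 → 4 → 0: 4+16+5 = 25
8 → 1 → 6 → 4 → 0: 4+5+22+5 = 36
8 → 7 → 0: 5+16 = 21
Cheapest is 8 → 1 → 0 at 20.

20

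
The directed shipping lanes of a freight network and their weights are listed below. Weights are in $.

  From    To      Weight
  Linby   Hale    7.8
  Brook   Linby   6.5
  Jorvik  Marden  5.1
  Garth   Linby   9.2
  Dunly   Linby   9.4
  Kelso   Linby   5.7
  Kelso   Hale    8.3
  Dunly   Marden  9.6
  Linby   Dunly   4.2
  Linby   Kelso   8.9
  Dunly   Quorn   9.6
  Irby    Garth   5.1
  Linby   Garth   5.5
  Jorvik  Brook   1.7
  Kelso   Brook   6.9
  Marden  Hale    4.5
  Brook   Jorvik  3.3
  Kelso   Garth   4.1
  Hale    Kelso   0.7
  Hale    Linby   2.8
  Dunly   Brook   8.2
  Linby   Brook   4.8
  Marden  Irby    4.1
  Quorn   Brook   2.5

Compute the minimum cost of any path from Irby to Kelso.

Running Dijkstra from Irby:
Irby: 0
Garth: 5.1  (via Irby)
Linby: 14.3  (via Garth)
Dunly: 18.5  (via Linby)
Brook: 19.1  (via Linby)
Hale: 22.1  (via Linby)
Jorvik: 22.4  (via Brook)
Kelso: 22.8  (via Hale)
Shortest route: Irby–Garth–Linby–Hale–Kelso = $22.8.

$22.8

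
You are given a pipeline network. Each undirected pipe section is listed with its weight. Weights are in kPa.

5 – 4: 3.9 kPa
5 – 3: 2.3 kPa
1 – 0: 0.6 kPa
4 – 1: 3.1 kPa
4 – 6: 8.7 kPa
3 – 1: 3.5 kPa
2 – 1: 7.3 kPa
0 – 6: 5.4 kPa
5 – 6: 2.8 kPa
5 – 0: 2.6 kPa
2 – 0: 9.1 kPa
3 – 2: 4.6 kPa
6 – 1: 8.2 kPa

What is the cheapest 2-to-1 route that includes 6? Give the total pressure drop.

15.7 kPa

Shortest 2→6: 2 → 3 → 5 → 6 = 9.7
Shortest 6→1: 6 → 0 → 1 = 6
Total via 6: 9.7 + 6 = 15.7 kPa.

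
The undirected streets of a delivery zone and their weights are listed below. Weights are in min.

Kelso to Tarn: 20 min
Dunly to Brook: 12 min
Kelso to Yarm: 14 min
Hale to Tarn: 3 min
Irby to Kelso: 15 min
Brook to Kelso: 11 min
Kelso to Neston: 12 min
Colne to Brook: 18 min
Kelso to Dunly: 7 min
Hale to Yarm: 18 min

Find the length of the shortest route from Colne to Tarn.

Shortest distances from Colne:
Colne: 0
Brook: 18  (via Colne)
Kelso: 29  (via Brook)
Dunly: 30  (via Brook)
Neston: 41  (via Kelso)
Yarm: 43  (via Kelso)
Irby: 44  (via Kelso)
Tarn: 49  (via Kelso)
Shortest route: Colne–Brook–Kelso–Tarn = 49 min.

49 min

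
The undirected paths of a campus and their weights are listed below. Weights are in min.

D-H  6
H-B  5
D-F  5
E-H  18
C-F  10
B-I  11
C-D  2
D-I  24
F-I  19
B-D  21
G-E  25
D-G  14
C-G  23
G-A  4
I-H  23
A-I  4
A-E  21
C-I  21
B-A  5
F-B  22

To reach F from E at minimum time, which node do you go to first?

Enumerating some paths:
E → H → D → F: 18+6+5 = 29
E → H → D → C → F: 18+6+2+10 = 36
Cheapest is E → H → D → F at 29 min.
So from E the first move is to H.

H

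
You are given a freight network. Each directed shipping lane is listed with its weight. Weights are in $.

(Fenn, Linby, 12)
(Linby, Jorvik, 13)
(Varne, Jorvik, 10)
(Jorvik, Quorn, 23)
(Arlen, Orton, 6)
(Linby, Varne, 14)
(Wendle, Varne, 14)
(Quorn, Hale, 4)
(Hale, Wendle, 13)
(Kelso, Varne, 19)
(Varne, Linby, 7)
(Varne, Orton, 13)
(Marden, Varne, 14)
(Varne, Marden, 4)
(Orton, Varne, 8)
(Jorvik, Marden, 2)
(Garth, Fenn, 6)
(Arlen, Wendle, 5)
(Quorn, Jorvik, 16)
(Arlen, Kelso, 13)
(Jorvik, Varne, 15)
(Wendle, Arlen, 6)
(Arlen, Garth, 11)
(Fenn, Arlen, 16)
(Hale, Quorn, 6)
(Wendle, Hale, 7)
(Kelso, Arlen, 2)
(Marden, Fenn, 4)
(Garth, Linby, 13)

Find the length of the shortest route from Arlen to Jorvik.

Candidate routes:
Arlen–Orton–Varne–Linby–Jorvik: 6+8+7+13 = 34
Arlen–Orton–Varne–Jorvik: 6+8+10 = 24
Arlen–Wendle–Hale–Quorn–Jorvik: 5+7+6+16 = 34
Arlen–Wendle–Varne–Jorvik: 5+14+10 = 29
The minimum is $24 via Arlen–Orton–Varne–Jorvik.

$24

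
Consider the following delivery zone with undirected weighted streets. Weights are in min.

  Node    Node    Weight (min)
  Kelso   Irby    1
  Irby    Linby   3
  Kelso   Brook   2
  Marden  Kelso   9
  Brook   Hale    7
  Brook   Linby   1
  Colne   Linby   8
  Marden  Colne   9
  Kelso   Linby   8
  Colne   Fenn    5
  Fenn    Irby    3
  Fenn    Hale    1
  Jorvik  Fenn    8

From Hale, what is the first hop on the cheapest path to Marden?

Enumerating some paths:
Hale - Fenn - Irby - Kelso - Marden: 1+3+1+9 = 14
Hale - Fenn - Colne - Marden: 1+5+9 = 15
Cheapest is Hale - Fenn - Irby - Kelso - Marden at 14 min.
So from Hale the first move is to Fenn.

Fenn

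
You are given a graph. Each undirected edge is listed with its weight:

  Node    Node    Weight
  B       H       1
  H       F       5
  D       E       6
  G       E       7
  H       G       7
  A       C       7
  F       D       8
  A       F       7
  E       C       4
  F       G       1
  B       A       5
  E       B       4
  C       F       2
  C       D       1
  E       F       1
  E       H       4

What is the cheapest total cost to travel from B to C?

Running Dijkstra from B:
B: 0
H: 1  (via B)
E: 4  (via B)
A: 5  (via B)
F: 5  (via E)
G: 6  (via F)
C: 7  (via F)
Shortest route: B → E → F → C = 7.

7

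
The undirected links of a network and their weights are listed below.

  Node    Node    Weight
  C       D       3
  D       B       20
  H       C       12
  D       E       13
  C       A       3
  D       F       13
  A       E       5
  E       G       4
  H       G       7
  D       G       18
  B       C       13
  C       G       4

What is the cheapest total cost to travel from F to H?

27

Settle nodes by increasing distance from F:
F: 0
D: 13  (via F)
C: 16  (via D)
A: 19  (via C)
G: 20  (via C)
E: 24  (via A)
H: 27  (via G)
Shortest route: F–D–C–G–H = 27.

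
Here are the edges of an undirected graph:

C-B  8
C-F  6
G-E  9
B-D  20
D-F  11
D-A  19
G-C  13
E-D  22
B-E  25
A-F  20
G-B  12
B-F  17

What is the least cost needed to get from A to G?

Running Dijkstra from A:
A: 0
D: 19  (via A)
F: 20  (via A)
C: 26  (via F)
B: 34  (via C)
G: 39  (via C)
Shortest route: A → F → C → G = 39.

39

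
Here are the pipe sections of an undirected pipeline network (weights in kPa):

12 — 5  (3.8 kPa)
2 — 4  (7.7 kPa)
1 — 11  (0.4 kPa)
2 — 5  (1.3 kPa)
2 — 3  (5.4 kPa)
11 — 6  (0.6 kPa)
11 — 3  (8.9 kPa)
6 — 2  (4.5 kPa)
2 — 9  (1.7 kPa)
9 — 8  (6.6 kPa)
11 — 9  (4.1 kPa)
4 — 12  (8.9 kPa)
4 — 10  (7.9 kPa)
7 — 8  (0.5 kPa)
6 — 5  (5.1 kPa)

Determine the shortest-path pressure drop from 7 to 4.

16.5 kPa

Settle nodes by increasing distance from 7:
7: 0
8: 0.5  (via 7)
9: 7.1  (via 8)
2: 8.8  (via 9)
5: 10.1  (via 2)
11: 11.2  (via 9)
1: 11.6  (via 11)
6: 11.8  (via 11)
12: 13.9  (via 5)
3: 14.2  (via 2)
4: 16.5  (via 2)
Shortest route: 7 → 8 → 9 → 2 → 4 = 16.5 kPa.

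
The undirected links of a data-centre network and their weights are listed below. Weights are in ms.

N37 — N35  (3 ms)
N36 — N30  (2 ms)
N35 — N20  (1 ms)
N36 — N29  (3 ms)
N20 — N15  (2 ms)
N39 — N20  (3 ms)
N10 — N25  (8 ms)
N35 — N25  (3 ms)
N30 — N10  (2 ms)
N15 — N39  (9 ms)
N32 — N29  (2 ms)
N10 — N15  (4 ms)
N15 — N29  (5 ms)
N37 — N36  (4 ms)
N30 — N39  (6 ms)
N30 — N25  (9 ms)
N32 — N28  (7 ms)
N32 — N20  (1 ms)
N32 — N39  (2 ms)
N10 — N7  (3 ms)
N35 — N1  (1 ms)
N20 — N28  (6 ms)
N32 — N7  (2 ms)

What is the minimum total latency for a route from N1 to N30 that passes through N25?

13 ms

Best N1 to N25: N1–N35–N25 costing 4
Shortest N25→N30: N25–N30 = 9
Total via N25: 4 + 9 = 13 ms.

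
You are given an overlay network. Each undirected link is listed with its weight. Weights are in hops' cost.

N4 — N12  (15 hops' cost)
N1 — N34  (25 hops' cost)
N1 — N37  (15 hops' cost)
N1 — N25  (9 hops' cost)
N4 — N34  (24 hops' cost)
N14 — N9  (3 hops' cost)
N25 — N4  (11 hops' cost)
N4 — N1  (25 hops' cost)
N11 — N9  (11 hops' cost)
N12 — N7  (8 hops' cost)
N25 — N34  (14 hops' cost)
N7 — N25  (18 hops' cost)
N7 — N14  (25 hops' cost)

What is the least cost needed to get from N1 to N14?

Candidate routes:
N1 - N4 - N12 - N7 - N14: 25+15+8+25 = 73
N1 - N25 - N4 - N12 - N7 - N14: 9+11+15+8+25 = 68
N1 - N25 - N7 - N14: 9+18+25 = 52
The minimum is 52 hops' cost via N1 - N25 - N7 - N14.

52 hops' cost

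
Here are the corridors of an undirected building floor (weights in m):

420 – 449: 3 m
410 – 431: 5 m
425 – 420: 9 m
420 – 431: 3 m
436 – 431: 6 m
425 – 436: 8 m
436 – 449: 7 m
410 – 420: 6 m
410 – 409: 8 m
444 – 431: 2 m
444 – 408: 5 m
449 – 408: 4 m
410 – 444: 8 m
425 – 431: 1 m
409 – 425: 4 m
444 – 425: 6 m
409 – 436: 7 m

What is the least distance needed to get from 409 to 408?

Settle nodes by increasing distance from 409:
409: 0
425: 4  (via 409)
431: 5  (via 425)
444: 7  (via 431)
436: 7  (via 409)
410: 8  (via 409)
420: 8  (via 431)
449: 11  (via 420)
408: 12  (via 444)
Shortest route: 409 → 425 → 431 → 444 → 408 = 12 m.

12 m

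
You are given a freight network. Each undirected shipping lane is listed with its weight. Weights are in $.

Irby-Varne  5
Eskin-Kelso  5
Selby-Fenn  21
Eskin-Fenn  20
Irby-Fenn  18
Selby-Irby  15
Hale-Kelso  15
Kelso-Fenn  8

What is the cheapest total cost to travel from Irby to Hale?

Compare a few routes:
Irby → Fenn → Kelso → Hale: 18+8+15 = 41
Irby → Fenn → Eskin → Kelso → Hale: 18+20+5+15 = 58
The minimum is $41 via Irby → Fenn → Kelso → Hale.

$41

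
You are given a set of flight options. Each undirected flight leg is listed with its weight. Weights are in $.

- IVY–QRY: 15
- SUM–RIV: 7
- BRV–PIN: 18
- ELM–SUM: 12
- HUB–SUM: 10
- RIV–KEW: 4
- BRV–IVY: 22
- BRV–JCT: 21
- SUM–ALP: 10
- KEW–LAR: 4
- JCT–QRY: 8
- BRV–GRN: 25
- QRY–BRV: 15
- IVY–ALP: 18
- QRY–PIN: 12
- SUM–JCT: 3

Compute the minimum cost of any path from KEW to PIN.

$34

Shortest distances from KEW:
KEW: 0
LAR: 4  (via KEW)
RIV: 4  (via KEW)
SUM: 11  (via RIV)
JCT: 14  (via SUM)
ALP: 21  (via SUM)
HUB: 21  (via SUM)
QRY: 22  (via JCT)
ELM: 23  (via SUM)
PIN: 34  (via QRY)
Shortest route: KEW → RIV → SUM → JCT → QRY → PIN = $34.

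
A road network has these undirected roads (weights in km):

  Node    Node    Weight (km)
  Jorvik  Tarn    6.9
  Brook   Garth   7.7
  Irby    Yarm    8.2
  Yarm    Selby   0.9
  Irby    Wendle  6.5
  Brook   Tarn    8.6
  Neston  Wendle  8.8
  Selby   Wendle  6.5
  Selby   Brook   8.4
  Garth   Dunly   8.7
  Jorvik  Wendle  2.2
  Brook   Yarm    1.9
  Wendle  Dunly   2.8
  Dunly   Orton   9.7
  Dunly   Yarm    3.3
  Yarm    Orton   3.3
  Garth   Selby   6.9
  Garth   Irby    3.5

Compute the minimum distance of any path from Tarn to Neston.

Candidate routes:
Tarn - Brook - Selby - Wendle - Neston: 8.6+8.4+6.5+8.8 = 32.3
Tarn - Brook - Yarm - Selby - Wendle - Neston: 8.6+1.9+0.9+6.5+8.8 = 26.7
Tarn - Brook - Yarm - Dunly - Wendle - Neston: 8.6+1.9+3.3+2.8+8.8 = 25.4
Tarn - Jorvik - Wendle - Neston: 6.9+2.2+8.8 = 17.9
Cheapest is Tarn - Jorvik - Wendle - Neston at 17.9 km.

17.9 km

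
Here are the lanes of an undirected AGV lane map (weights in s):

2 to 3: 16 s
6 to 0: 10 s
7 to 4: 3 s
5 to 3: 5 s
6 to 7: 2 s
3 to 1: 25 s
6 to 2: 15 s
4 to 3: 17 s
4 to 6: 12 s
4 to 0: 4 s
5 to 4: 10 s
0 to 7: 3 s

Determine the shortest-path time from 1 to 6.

Enumerating some paths:
1 → 3 → 5 → 4 → 7 → 6: 25+5+10+3+2 = 45
1 → 3 → 4 → 7 → 6: 25+17+3+2 = 47
Cheapest is 1 → 3 → 5 → 4 → 7 → 6 at 45 s.

45 s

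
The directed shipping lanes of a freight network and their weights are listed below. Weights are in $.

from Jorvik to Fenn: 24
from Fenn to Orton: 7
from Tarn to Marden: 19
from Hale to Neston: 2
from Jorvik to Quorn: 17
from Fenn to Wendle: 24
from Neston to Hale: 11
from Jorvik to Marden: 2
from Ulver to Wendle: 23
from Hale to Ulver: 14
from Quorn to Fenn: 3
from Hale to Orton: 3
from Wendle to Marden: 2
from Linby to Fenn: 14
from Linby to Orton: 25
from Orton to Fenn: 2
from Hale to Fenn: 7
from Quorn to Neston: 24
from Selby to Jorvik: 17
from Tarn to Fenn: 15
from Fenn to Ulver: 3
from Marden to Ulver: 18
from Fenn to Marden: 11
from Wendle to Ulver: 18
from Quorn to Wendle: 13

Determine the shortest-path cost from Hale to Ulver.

Enumerating some paths:
Hale–Ulver: 14 = 14
Hale–Fenn–Ulver: 7+3 = 10
Hale–Orton–Fenn–Ulver: 3+2+3 = 8
Cheapest is Hale–Orton–Fenn–Ulver at $8.

$8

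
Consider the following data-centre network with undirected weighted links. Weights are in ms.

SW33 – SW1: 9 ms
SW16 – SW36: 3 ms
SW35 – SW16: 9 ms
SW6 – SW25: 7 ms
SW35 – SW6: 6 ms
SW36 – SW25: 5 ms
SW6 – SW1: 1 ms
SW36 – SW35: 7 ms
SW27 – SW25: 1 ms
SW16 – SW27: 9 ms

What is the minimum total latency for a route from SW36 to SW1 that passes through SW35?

Shortest SW36→SW35: SW36–SW35 = 7
Shortest SW35→SW1: SW35–SW6–SW1 = 7
Total via SW35: 7 + 7 = 14 ms.

14 ms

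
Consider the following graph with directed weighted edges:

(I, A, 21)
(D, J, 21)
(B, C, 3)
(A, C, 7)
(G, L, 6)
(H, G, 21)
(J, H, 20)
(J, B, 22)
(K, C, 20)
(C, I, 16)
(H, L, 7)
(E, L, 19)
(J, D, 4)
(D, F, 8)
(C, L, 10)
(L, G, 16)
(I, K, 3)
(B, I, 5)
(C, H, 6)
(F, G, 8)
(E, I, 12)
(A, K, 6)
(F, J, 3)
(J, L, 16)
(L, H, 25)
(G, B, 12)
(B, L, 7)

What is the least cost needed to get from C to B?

Compare a few routes:
C - H - G - B: 6+21+12 = 39
C - H - L - G - B: 6+7+16+12 = 41
C - L - H - G - B: 10+25+21+12 = 68
C - L - G - B: 10+16+12 = 38
Cheapest is C - L - G - B at 38.

38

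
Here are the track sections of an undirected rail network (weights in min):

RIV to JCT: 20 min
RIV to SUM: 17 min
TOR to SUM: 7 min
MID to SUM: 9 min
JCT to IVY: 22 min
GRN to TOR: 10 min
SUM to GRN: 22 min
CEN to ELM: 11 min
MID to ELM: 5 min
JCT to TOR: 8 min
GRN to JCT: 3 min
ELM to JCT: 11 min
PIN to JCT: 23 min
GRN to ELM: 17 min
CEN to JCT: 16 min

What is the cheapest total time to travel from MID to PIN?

39 min

Shortest distances from MID:
MID: 0
ELM: 5  (via MID)
SUM: 9  (via MID)
CEN: 16  (via ELM)
TOR: 16  (via SUM)
JCT: 16  (via ELM)
GRN: 19  (via JCT)
RIV: 26  (via SUM)
IVY: 38  (via JCT)
PIN: 39  (via JCT)
Shortest route: MID → ELM → JCT → PIN = 39 min.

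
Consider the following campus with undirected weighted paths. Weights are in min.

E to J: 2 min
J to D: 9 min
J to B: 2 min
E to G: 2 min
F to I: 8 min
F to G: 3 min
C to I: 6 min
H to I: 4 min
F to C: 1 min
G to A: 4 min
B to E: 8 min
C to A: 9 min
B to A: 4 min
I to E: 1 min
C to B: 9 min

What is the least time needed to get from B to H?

9 min

Shortest distances from B:
B: 0
J: 2  (via B)
A: 4  (via B)
E: 4  (via J)
I: 5  (via E)
G: 6  (via E)
C: 9  (via B)
F: 9  (via G)
H: 9  (via I)
Shortest route: B → J → E → I → H = 9 min.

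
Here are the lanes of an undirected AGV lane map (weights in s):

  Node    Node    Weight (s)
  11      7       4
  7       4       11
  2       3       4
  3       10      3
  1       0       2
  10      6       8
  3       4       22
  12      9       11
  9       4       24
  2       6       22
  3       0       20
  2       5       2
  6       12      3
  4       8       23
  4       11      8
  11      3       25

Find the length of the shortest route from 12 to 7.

43 s

Running Dijkstra from 12:
12: 0
6: 3  (via 12)
9: 11  (via 12)
10: 11  (via 6)
3: 14  (via 10)
2: 18  (via 3)
5: 20  (via 2)
0: 34  (via 3)
4: 35  (via 9)
1: 36  (via 0)
11: 39  (via 3)
7: 43  (via 11)
Shortest route: 12 → 6 → 10 → 3 → 11 → 7 = 43 s.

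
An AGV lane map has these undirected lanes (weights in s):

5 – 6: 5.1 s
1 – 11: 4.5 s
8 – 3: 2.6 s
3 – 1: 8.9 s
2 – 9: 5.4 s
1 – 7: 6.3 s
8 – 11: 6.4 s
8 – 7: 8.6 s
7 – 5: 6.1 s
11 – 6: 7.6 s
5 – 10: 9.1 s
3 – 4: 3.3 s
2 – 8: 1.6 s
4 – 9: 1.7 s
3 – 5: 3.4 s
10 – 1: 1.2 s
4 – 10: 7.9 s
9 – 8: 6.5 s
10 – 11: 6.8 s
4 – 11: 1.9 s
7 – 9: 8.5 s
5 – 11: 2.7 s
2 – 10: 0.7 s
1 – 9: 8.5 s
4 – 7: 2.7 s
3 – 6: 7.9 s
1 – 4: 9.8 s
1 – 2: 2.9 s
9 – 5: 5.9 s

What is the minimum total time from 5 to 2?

7.6 s

Enumerating some paths:
5 → 11 → 1 → 10 → 2: 2.7+4.5+1.2+0.7 = 9.1
5 → 3 → 8 → 2: 3.4+2.6+1.6 = 7.6
The minimum is 7.6 s via 5 → 3 → 8 → 2.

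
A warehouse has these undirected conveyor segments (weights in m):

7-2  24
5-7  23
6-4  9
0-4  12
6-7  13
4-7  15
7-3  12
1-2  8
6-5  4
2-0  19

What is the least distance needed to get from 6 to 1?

45 m

Settle nodes by increasing distance from 6:
6: 0
5: 4  (via 6)
4: 9  (via 6)
7: 13  (via 6)
0: 21  (via 4)
3: 25  (via 7)
2: 37  (via 7)
1: 45  (via 2)
Shortest route: 6–7–2–1 = 45 m.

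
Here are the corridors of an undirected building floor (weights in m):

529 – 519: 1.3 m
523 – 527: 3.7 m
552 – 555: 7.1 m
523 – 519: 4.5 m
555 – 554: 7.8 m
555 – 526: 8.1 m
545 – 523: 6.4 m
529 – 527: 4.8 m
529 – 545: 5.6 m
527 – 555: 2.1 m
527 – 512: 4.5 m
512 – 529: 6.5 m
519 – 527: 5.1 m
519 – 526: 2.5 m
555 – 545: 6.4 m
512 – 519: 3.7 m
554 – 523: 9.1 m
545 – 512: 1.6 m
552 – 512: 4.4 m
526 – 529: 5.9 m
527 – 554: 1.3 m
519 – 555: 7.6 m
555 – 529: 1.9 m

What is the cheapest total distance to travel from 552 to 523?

12.4 m

Candidate routes:
552–555–527–523: 7.1+2.1+3.7 = 12.9
552–512–545–523: 4.4+1.6+6.4 = 12.4
552–512–527–523: 4.4+4.5+3.7 = 12.6
552–512–519–523: 4.4+3.7+4.5 = 12.6
Cheapest is 552–512–545–523 at 12.4 m.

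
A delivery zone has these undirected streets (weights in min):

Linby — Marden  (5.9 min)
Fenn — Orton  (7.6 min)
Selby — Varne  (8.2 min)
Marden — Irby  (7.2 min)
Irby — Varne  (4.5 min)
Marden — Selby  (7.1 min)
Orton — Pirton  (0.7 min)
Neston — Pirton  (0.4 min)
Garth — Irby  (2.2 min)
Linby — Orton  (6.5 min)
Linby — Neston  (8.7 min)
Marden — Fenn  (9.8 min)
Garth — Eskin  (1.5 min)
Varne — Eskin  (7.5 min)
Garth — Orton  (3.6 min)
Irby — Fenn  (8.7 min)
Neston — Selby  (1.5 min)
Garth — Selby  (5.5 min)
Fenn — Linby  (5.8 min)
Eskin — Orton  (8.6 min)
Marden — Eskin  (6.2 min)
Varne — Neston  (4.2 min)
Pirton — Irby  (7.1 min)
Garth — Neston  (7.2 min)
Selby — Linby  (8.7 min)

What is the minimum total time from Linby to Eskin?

Compare a few routes:
Linby - Marden - Eskin: 5.9+6.2 = 12.1
Linby - Orton - Garth - Eskin: 6.5+3.6+1.5 = 11.6
The minimum is 11.6 min via Linby - Orton - Garth - Eskin.

11.6 min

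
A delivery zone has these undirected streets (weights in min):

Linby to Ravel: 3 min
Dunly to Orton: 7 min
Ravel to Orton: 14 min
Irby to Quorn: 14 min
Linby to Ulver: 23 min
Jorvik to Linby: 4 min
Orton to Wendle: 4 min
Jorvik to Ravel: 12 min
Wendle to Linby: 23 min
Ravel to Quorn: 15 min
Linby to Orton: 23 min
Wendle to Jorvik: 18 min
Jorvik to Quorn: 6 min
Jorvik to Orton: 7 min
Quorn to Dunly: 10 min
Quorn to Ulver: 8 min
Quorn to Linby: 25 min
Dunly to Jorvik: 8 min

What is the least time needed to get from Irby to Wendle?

31 min

Candidate routes:
Irby - Quorn - Dunly - Orton - Wendle: 14+10+7+4 = 35
Irby - Quorn - Jorvik - Orton - Wendle: 14+6+7+4 = 31
Irby - Quorn - Jorvik - Wendle: 14+6+18 = 38
Irby - Quorn - Jorvik - Dunly - Orton - Wendle: 14+6+8+7+4 = 39
The minimum is 31 min via Irby - Quorn - Jorvik - Orton - Wendle.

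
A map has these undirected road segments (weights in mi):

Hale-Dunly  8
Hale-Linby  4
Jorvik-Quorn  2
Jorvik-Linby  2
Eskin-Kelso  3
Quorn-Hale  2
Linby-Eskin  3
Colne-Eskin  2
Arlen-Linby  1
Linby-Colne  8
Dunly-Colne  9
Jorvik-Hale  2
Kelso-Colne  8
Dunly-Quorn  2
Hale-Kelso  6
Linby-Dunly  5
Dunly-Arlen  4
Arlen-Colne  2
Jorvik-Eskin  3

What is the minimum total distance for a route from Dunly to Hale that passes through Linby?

Best Dunly to Linby: Dunly–Linby costing 5
Shortest Linby→Hale: Linby–Hale = 4
Total via Linby: 5 + 4 = 9 mi.

9 mi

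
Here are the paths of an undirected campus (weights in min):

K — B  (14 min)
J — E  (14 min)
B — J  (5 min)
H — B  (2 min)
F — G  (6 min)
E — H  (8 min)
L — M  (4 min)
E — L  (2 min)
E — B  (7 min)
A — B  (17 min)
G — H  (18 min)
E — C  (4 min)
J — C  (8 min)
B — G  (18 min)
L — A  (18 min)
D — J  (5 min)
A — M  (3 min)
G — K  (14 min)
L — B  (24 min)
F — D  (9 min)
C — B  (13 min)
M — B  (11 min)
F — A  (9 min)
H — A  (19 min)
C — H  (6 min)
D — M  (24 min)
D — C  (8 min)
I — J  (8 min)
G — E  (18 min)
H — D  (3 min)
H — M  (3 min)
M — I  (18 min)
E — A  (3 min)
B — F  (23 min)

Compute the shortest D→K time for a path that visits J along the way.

24 min

Shortest D→J: D–J = 5
Shortest J→K: J–B–K = 19
Total via J: 5 + 19 = 24 min.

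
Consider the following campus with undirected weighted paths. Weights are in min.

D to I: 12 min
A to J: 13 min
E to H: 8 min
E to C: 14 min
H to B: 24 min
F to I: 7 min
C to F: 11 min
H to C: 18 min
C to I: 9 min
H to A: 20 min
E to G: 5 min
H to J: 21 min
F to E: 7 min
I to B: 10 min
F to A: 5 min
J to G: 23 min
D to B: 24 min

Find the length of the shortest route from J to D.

Enumerating some paths:
J → A → F → I → D: 13+5+7+12 = 37
J → A → F → C → I → D: 13+5+11+9+12 = 50
The minimum is 37 min via J → A → F → I → D.

37 min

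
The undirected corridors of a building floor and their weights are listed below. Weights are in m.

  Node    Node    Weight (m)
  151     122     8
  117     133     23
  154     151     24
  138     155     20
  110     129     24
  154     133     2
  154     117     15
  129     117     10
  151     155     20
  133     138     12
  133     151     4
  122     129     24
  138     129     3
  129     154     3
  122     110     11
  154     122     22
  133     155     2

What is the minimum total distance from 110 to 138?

Compare a few routes:
110 - 122 - 151 - 133 - 154 - 129 - 138: 11+8+4+2+3+3 = 31
110 - 122 - 151 - 133 - 138: 11+8+4+12 = 35
110 - 129 - 138: 24+3 = 27
Cheapest is 110 - 129 - 138 at 27 m.

27 m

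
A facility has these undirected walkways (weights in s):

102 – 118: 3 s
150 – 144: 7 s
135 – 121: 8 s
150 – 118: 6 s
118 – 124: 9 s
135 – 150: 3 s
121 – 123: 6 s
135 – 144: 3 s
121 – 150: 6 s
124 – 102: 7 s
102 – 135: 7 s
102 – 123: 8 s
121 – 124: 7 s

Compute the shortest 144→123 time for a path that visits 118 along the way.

Shortest 144→118: 144 → 135 → 150 → 118 = 12
Shortest 118→123: 118 → 102 → 123 = 11
Total via 118: 12 + 11 = 23 s.

23 s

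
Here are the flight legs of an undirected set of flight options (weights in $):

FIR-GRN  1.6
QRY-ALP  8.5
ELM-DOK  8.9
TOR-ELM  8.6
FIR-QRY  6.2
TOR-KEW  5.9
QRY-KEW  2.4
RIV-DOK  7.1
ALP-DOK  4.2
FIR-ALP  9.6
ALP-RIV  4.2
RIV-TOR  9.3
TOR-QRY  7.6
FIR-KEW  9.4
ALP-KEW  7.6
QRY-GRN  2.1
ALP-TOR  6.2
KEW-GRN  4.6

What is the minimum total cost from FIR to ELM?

$19.9

Settle nodes by increasing distance from FIR:
FIR: 0
GRN: 1.6  (via FIR)
QRY: 3.7  (via GRN)
KEW: 6.1  (via QRY)
ALP: 9.6  (via FIR)
TOR: 11.3  (via QRY)
DOK: 13.8  (via ALP)
RIV: 13.8  (via ALP)
ELM: 19.9  (via TOR)
Shortest route: FIR → GRN → QRY → TOR → ELM = $19.9.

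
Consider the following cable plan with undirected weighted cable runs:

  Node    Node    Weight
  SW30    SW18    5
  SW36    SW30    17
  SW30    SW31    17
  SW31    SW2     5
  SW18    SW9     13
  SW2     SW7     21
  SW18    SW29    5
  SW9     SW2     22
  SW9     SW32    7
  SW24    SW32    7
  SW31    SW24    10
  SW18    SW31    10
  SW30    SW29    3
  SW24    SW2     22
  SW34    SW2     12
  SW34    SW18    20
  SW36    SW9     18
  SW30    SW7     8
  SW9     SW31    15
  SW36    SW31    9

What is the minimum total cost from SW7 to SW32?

33

Settle nodes by increasing distance from SW7:
SW7: 0
SW30: 8  (via SW7)
SW29: 11  (via SW30)
SW18: 13  (via SW30)
SW2: 21  (via SW7)
SW31: 23  (via SW18)
SW36: 25  (via SW30)
SW9: 26  (via SW18)
SW34: 33  (via SW18)
SW24: 33  (via SW31)
SW32: 33  (via SW9)
Shortest route: SW7 → SW30 → SW18 → SW9 → SW32 = 33.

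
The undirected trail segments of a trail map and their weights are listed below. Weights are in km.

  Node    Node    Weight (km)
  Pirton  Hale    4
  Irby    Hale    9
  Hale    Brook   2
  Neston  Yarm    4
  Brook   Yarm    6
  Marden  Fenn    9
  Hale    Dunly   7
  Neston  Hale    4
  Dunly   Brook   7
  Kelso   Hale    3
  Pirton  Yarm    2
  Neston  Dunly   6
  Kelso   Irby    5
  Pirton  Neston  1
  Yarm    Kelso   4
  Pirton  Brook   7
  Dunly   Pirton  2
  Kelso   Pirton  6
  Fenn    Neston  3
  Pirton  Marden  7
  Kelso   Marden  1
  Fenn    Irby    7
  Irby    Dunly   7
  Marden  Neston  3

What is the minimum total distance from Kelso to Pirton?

5 km

Compare a few routes:
Kelso - Pirton: 6 = 6
Kelso - Yarm - Pirton: 4+2 = 6
Kelso - Marden - Neston - Pirton: 1+3+1 = 5
The minimum is 5 km via Kelso - Marden - Neston - Pirton.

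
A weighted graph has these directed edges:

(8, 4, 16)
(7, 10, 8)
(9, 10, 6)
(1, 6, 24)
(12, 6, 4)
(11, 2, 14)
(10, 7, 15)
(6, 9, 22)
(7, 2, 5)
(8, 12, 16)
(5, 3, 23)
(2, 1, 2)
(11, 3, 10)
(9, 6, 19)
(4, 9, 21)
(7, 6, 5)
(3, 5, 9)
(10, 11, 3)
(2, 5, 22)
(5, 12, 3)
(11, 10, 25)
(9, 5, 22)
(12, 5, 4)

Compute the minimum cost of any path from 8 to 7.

58

Running Dijkstra from 8:
8: 0
4: 16  (via 8)
12: 16  (via 8)
5: 20  (via 12)
6: 20  (via 12)
9: 37  (via 4)
3: 43  (via 5)
10: 43  (via 9)
11: 46  (via 10)
7: 58  (via 10)
Shortest route: 8 → 4 → 9 → 10 → 7 = 58.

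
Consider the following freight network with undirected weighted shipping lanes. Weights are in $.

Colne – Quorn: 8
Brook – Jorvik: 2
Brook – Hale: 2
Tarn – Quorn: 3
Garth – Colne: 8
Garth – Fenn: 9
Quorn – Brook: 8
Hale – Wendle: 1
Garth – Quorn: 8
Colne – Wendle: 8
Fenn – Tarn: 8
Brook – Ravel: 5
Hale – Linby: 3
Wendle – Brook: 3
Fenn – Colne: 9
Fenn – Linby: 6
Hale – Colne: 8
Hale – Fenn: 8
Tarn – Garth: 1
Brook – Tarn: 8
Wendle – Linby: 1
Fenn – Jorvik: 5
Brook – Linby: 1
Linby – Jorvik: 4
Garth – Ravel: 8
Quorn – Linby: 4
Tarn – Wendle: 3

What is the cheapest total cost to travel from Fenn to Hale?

Candidate routes:
Fenn–Hale: 8 = 8
Fenn–Jorvik–Brook–Hale: 5+2+2 = 9
Cheapest is Fenn–Hale at $8.

$8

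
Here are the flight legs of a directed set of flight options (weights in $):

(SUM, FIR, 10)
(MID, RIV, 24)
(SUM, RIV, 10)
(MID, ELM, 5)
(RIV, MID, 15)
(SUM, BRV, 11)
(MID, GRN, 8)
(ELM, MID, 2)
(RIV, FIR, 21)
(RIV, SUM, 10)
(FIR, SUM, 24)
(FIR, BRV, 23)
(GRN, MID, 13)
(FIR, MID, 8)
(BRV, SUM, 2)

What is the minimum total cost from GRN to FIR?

Compare a few routes:
GRN - MID - RIV - FIR: 13+24+21 = 58
GRN - MID - RIV - SUM - FIR: 13+24+10+10 = 57
The minimum is $57 via GRN - MID - RIV - SUM - FIR.

$57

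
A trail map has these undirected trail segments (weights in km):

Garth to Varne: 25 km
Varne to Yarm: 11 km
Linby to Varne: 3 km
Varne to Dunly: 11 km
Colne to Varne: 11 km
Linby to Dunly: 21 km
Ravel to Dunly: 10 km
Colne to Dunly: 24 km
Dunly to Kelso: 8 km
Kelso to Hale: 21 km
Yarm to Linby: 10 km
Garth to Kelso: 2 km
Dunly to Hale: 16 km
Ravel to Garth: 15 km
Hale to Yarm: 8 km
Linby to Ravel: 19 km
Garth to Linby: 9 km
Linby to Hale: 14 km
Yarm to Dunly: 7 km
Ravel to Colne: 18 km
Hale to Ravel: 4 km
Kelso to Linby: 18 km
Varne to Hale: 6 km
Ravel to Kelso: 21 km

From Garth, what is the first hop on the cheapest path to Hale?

Enumerating some paths:
Garth - Kelso - Hale: 2+21 = 23
Garth - Linby - Varne - Hale: 9+3+6 = 18
Garth - Ravel - Hale: 15+4 = 19
Garth - Linby - Hale: 9+14 = 23
Cheapest is Garth - Linby - Varne - Hale at 18 km.
So from Garth the first move is to Linby.

Linby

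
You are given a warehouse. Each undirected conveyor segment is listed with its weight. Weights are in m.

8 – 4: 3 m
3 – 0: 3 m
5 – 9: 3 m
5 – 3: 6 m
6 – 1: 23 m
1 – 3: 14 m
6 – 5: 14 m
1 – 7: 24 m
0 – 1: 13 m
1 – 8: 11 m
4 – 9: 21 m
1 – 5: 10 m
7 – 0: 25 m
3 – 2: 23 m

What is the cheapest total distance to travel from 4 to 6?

37 m

Enumerating some paths:
4–8–1–6: 3+11+23 = 37
4–9–5–6: 21+3+14 = 38
4–8–1–5–6: 3+11+10+14 = 38
Cheapest is 4–8–1–6 at 37 m.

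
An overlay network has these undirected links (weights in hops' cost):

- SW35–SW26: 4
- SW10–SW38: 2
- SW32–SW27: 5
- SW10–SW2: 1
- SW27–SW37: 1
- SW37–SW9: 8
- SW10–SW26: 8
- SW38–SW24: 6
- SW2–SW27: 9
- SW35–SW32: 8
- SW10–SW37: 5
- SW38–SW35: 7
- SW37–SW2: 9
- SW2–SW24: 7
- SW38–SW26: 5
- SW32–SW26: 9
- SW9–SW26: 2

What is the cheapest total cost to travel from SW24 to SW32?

Candidate routes:
SW24–SW38–SW10–SW37–SW27–SW32: 6+2+5+1+5 = 19
SW24–SW38–SW26–SW32: 6+5+9 = 20
The minimum is 19 hops' cost via SW24–SW38–SW10–SW37–SW27–SW32.

19 hops' cost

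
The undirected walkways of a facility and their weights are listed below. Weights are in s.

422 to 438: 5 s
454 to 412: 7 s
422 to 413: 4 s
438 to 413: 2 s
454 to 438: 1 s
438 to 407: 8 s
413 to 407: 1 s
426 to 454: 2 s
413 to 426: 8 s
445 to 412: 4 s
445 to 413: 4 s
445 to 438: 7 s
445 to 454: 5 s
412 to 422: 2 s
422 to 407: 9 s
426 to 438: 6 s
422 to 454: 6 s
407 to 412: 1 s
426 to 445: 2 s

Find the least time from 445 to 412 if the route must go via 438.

Best 445 to 438: 445 → 426 → 454 → 438 costing 5
Best 438 to 412: 438 → 413 → 407 → 412 costing 4
Total via 438: 5 + 4 = 9 s.

9 s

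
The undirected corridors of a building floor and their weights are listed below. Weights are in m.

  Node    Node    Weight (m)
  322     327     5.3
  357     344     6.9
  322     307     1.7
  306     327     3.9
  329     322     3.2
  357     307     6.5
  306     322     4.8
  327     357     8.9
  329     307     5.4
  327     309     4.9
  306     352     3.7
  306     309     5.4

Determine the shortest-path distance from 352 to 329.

Candidate routes:
352–306–322–307–329: 3.7+4.8+1.7+5.4 = 15.6
352–306–322–329: 3.7+4.8+3.2 = 11.7
The minimum is 11.7 m via 352–306–322–329.

11.7 m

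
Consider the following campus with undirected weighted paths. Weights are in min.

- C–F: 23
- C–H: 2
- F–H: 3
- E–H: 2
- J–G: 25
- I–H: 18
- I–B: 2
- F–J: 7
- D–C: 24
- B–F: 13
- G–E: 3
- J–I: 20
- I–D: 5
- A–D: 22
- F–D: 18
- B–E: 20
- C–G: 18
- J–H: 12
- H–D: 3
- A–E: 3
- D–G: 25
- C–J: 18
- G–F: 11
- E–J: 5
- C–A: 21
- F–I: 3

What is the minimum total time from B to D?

7 min

Running Dijkstra from B:
B: 0
I: 2  (via B)
F: 5  (via I)
D: 7  (via I)
Shortest route: B → I → D = 7 min.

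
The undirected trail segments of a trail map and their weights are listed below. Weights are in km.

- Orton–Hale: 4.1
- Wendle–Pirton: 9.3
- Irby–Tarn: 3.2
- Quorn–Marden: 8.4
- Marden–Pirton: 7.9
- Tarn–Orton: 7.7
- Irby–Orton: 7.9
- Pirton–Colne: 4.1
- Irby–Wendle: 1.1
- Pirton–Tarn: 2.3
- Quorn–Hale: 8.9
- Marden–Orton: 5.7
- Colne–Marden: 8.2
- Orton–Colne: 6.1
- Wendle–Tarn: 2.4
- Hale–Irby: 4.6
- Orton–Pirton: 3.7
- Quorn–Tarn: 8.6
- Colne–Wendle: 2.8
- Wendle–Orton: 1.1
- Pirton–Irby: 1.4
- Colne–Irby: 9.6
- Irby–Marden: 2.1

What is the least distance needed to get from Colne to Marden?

Running Dijkstra from Colne:
Colne: 0
Wendle: 2.8  (via Colne)
Irby: 3.9  (via Wendle)
Orton: 3.9  (via Wendle)
Pirton: 4.1  (via Colne)
Tarn: 5.2  (via Wendle)
Marden: 6  (via Irby)
Shortest route: Colne → Wendle → Irby → Marden = 6 km.

6 km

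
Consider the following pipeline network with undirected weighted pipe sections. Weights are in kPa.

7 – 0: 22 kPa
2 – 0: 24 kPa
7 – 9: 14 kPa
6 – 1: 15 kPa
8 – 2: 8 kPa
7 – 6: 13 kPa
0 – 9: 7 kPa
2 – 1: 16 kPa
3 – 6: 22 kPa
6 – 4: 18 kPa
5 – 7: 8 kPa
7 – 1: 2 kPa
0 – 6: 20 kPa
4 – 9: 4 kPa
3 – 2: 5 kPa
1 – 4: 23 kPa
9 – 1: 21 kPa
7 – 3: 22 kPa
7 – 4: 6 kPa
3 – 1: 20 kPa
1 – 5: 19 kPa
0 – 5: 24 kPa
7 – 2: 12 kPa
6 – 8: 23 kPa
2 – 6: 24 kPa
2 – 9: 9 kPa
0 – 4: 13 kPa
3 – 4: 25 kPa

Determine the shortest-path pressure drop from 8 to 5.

Enumerating some paths:
8 - 2 - 7 - 5: 8+12+8 = 28
8 - 2 - 1 - 7 - 5: 8+16+2+8 = 34
8 - 2 - 9 - 4 - 7 - 5: 8+9+4+6+8 = 35
The minimum is 28 kPa via 8 - 2 - 7 - 5.

28 kPa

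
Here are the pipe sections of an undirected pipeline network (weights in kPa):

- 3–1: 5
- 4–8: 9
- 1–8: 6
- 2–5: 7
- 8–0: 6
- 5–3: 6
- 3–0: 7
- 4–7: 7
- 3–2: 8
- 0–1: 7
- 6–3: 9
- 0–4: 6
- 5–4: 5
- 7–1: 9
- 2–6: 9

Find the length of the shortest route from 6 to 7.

Running Dijkstra from 6:
6: 0
2: 9  (via 6)
3: 9  (via 6)
1: 14  (via 3)
5: 15  (via 3)
0: 16  (via 3)
4: 20  (via 5)
8: 20  (via 1)
7: 23  (via 1)
Shortest route: 6–3–1–7 = 23 kPa.

23 kPa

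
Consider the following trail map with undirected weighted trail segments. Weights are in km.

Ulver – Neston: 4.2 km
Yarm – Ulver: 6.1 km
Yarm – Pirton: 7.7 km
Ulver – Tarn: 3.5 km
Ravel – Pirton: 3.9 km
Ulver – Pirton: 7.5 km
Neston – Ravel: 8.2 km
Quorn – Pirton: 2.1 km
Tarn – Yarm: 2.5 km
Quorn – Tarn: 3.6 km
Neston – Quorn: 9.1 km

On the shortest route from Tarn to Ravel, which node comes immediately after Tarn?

Candidate routes:
Tarn → Yarm → Pirton → Ravel: 2.5+7.7+3.9 = 14.1
Tarn → Ulver → Pirton → Ravel: 3.5+7.5+3.9 = 14.9
Tarn → Quorn → Pirton → Ravel: 3.6+2.1+3.9 = 9.6
Cheapest is Tarn → Quorn → Pirton → Ravel at 9.6 km.
So from Tarn the first move is to Quorn.

Quorn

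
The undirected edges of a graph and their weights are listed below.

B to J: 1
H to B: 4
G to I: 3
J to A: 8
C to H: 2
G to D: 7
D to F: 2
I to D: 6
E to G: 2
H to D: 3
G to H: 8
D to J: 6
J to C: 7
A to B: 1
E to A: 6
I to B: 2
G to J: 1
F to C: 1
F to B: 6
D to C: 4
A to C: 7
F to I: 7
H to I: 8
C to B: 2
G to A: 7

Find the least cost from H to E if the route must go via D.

Best H to D: H → D costing 3
Shortest D→E: D → G → E = 9
Total via D: 3 + 9 = 12.

12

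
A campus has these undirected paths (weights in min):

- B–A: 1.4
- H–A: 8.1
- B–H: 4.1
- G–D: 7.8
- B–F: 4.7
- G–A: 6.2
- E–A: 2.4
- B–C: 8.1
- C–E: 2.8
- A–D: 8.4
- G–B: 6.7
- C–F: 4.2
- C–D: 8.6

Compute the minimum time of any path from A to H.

5.5 min

Enumerating some paths:
A - H: 8.1 = 8.1
A - B - H: 1.4+4.1 = 5.5
Cheapest is A - B - H at 5.5 min.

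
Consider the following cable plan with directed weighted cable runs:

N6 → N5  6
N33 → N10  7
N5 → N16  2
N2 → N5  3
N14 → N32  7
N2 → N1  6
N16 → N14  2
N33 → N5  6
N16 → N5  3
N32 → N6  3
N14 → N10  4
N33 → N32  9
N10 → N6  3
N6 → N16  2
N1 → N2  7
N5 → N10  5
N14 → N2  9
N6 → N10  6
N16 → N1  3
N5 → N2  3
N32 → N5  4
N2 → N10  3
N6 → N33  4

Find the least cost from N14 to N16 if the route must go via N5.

13

Shortest N14→N5: N14 → N32 → N5 = 11
Shortest N5→N16: N5 → N16 = 2
Total via N5: 11 + 2 = 13.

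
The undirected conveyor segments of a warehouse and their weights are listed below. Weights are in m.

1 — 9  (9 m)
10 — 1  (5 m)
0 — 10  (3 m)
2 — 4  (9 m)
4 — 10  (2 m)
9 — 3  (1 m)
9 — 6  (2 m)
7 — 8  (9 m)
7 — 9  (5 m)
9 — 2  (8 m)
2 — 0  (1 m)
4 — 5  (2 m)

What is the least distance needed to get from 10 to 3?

13 m

Enumerating some paths:
10–1–9–3: 5+9+1 = 15
10–0–2–9–3: 3+1+8+1 = 13
10–4–2–9–3: 2+9+8+1 = 20
The minimum is 13 m via 10–0–2–9–3.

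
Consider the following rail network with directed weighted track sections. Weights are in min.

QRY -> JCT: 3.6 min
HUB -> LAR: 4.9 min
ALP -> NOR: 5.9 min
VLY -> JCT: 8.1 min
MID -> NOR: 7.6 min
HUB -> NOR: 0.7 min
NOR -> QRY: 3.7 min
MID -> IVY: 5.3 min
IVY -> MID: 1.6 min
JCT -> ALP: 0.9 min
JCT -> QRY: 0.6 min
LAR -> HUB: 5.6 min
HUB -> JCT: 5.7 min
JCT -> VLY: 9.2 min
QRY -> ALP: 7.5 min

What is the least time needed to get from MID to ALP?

Settle nodes by increasing distance from MID:
MID: 0
IVY: 5.3  (via MID)
NOR: 7.6  (via MID)
QRY: 11.3  (via NOR)
JCT: 14.9  (via QRY)
ALP: 15.8  (via JCT)
Shortest route: MID–NOR–QRY–JCT–ALP = 15.8 min.

15.8 min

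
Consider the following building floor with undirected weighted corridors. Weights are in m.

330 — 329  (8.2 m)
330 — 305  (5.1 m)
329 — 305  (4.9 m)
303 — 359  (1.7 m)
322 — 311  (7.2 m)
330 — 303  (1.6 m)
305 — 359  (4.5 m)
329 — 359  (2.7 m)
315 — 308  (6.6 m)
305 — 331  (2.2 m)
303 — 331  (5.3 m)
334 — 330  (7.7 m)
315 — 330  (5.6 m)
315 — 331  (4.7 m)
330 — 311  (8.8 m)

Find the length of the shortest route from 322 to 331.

22.9 m

Shortest distances from 322:
322: 0
311: 7.2  (via 322)
330: 16  (via 311)
303: 17.6  (via 330)
359: 19.3  (via 303)
305: 21.1  (via 330)
315: 21.6  (via 330)
329: 22  (via 359)
331: 22.9  (via 303)
Shortest route: 322–311–330–303–331 = 22.9 m.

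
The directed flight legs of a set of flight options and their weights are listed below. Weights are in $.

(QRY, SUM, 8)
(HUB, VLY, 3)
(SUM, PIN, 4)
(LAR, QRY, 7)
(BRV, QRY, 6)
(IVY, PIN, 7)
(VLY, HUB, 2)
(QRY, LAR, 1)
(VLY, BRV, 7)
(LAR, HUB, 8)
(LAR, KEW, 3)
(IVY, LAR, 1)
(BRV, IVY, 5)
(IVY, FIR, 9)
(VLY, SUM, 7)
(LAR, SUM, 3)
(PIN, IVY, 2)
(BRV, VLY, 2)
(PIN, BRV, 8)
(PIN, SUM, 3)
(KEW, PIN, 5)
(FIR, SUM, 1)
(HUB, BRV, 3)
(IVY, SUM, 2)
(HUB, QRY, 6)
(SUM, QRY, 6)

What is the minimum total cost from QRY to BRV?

Compare a few routes:
QRY → LAR → KEW → PIN → BRV: 1+3+5+8 = 17
QRY → LAR → HUB → BRV: 1+8+3 = 12
QRY → LAR → SUM → PIN → BRV: 1+3+4+8 = 16
QRY → LAR → HUB → VLY → BRV: 1+8+3+7 = 19
The minimum is $12 via QRY → LAR → HUB → BRV.

$12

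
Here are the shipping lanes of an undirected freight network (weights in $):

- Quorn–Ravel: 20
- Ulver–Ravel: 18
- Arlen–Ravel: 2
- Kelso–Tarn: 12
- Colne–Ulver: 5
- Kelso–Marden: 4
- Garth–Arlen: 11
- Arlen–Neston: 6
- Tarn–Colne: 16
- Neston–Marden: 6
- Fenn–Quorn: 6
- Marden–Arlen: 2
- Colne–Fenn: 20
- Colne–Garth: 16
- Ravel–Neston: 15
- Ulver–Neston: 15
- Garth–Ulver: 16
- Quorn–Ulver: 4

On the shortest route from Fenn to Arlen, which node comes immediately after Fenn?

Enumerating some paths:
Fenn - Quorn - Ravel - Arlen: 6+20+2 = 28
Fenn - Quorn - Ulver - Neston - Arlen: 6+4+15+6 = 31
Fenn - Quorn - Ulver - Ravel - Arlen: 6+4+18+2 = 30
The minimum is $28 via Fenn - Quorn - Ravel - Arlen.
So from Fenn the first move is to Quorn.

Quorn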